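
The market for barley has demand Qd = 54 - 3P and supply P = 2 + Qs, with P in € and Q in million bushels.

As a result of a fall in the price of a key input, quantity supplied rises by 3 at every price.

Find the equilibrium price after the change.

13.25

Original equilibrium: 54 - 3P = P - 2 gives 56 = 4P, so P = 14 and Q = 12.
The shock moves the curves to Qd = 54 - 3P and Qs = P + 1.
Equate the new curves: 54 - 3P = P + 1, giving 53 = 4P, P = 13.25, Q = 14.25.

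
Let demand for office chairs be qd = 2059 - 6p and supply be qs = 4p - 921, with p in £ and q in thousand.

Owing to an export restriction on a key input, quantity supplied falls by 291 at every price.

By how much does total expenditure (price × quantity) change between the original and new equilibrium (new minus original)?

-49225.56

Before the shock: 2059 - 6p = 4p - 921 ⇒ 2980 = 10p ⇒ p = 298, q = 271.
After the shift, demand is qd = 2059 - 6p and supply is qs = 4p - 1212.
Setting them equal: 2059 - 6p = 4p - 1212 → 3271 = 10p, so p = 327.1 and q = 96.4.
Expenditure moves from 298×271 = 80758 to 327.1×96.4 = 31532.44; change = -49225.56.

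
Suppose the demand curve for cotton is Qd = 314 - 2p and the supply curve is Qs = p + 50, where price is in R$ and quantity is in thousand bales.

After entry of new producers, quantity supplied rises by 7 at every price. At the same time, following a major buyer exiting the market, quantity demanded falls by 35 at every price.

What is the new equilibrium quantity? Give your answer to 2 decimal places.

131.00

Original equilibrium: 314 - 2p = p + 50 gives 264 = 3p, so p = 88 and Q = 138.
The shock moves the curves to Qd = 279 - 2p and Qs = p + 57.
New equilibrium: 279 - 2p = p + 57 ⇒ 222 = 3p ⇒ p = 74, Q = 131.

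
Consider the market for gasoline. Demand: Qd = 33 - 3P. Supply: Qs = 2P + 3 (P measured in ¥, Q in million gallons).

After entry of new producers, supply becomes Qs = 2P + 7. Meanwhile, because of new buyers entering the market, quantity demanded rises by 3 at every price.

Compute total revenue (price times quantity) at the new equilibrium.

107.88

Solve the original market: 33 - 3P = 2P + 3, hence P = 6 and Q = 15.
The shock moves the curves to Qd = 36 - 3P and Qs = 2P + 7.
Setting them equal: 36 - 3P = 2P + 7 → 29 = 5P, so P = 5.8 and Q = 18.6.
New expenditure = 5.8 × 18.6 = 107.88.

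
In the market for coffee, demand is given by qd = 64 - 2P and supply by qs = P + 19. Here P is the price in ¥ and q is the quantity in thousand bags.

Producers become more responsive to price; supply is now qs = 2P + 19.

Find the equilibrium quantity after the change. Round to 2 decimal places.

41.50

Before the shock: 64 - 2P = P + 19 ⇒ 45 = 3P ⇒ P = 15, q = 34.
After the shift, demand is qd = 64 - 2P and supply is qs = 2P + 19.
Equate the new curves: 64 - 2P = 2P + 19, giving 45 = 4P, P = 11.25, q = 41.5.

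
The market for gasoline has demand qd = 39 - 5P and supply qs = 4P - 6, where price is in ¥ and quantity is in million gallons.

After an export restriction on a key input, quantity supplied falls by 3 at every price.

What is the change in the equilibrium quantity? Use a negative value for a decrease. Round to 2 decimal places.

-1.67

Solve the original market: 39 - 5P = 4P - 6, hence P = 5 and q = 14.
The shock moves the curves to qd = 39 - 5P and qs = 4P - 9.
New equilibrium: 39 - 5P = 4P - 9 ⇒ 48 = 9P ⇒ P = 16/3 ≈ 5.3333, q = 37/3 ≈ 12.3333.
Δq = 12.3333 − 14 = -1.67.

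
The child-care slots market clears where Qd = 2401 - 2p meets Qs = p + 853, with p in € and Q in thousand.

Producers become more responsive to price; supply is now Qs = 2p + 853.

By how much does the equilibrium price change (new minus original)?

-129

Original equilibrium: 2401 - 2p = p + 853 gives 1548 = 3p, so p = 516 and Q = 1369.
The shock moves the curves to Qd = 2401 - 2p and Qs = 2p + 853.
Clearing the new market: 2401 - 2p = 2p + 853, so p = 387 and Q = 1627.
Δp = 387 − 516 = -129.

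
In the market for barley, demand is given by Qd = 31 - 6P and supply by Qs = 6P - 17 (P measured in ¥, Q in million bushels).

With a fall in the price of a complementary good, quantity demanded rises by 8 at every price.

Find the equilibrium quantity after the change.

Solve the original market: 31 - 6P = 6P - 17, hence P = 4 and Q = 7.
The shock moves the curves to Qd = 39 - 6P and Qs = 6P - 17.
Setting them equal: 39 - 6P = 6P - 17 → 56 = 12P, so P = 14/3 ≈ 4.6667 and Q = 11.

11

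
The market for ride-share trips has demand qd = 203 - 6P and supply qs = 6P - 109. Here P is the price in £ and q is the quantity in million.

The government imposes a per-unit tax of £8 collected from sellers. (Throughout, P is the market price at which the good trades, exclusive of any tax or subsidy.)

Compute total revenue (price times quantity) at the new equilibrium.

Original equilibrium: 203 - 6P = 6P - 109 gives 312 = 12P, so P = 26 and q = 47.
Since sellers keep the price net of the tax, the effective supply curve becomes qs = 6P - 157.
Equate the new curves: 203 - 6P = 6P - 157, giving 360 = 12P, P = 30, q = 23.
New expenditure = 30 × 23 = 690.

690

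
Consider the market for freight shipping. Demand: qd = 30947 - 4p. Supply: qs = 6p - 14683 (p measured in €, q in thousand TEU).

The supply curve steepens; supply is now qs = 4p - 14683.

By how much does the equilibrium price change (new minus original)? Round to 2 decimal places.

+1140.75

Before the shock: 30947 - 4p = 6p - 14683 ⇒ 45630 = 10p ⇒ p = 4563, q = 12695.
After the shift, demand is qd = 30947 - 4p and supply is qs = 4p - 14683.
Setting them equal: 30947 - 4p = 4p - 14683 → 45630 = 8p, so p = 5703.75 and q = 8132.
Δp = 5703.75 − 4563 = +1140.75.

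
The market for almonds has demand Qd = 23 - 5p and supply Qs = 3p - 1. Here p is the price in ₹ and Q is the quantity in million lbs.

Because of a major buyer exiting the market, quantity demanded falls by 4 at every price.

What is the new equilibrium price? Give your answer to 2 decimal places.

Original equilibrium: 23 - 5p = 3p - 1 gives 24 = 8p, so p = 3 and Q = 8.
The shock moves the curves to Qd = 19 - 5p and Qs = 3p - 1.
Equate the new curves: 19 - 5p = 3p - 1, giving 20 = 8p, p = 2.5, Q = 6.5.

2.50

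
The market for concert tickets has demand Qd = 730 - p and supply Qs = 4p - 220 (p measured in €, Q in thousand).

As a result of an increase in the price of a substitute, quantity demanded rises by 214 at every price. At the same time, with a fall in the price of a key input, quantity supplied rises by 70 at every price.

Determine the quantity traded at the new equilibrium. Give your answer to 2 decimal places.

725.20

Solve the original market: 730 - p = 4p - 220, hence p = 190 and Q = 540.
With the change applied: demand Qd = 944 - p, supply Qs = 4p - 150.
Setting them equal: 944 - p = 4p - 150 → 1094 = 5p, so p = 218.8 and Q = 725.2.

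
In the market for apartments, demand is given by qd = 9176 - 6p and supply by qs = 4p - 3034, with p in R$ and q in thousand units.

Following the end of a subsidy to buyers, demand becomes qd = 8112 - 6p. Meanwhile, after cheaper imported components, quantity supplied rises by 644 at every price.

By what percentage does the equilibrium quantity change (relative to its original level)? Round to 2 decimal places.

-2.12

Before the shock: 9176 - 6p = 4p - 3034 ⇒ 12210 = 10p ⇒ p = 1221, q = 1850.
The new curves are qd = 8112 - 6p (demand) and qs = 4p - 2390 (supply).
New equilibrium: 8112 - 6p = 4p - 2390 ⇒ 10502 = 10p ⇒ p = 1050.2, q = 1810.8.
%Δq = (1810.8 − 1850) / 1850 × 100 = -2.12%.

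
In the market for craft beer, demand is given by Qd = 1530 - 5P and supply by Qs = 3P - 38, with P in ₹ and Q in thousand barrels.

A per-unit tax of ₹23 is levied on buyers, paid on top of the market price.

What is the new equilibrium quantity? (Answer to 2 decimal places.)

Initially, 1530 - 5P = 3P - 38, so 1568 = 8P and P = 196, Q = 550.
Since buyers pay the price plus the tax, the effective demand curve becomes Qd = 1415 - 5P.
New equilibrium: 1415 - 5P = 3P - 38 ⇒ 1453 = 8P ⇒ P = 181.625, Q = 506.875.

506.88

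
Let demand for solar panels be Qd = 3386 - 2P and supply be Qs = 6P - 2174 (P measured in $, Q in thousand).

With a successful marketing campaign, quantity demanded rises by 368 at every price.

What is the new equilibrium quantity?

Before the shock: 3386 - 2P = 6P - 2174 ⇒ 5560 = 8P ⇒ P = 695, Q = 1996.
With the change applied: demand Qd = 3754 - 2P, supply Qs = 6P - 2174.
Setting them equal: 3754 - 2P = 6P - 2174 → 5928 = 8P, so P = 741 and Q = 2272.

2272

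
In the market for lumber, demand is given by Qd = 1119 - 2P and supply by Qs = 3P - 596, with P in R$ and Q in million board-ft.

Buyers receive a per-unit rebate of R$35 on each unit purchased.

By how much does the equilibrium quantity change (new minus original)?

+42

Original equilibrium: 1119 - 2P = 3P - 596 gives 1715 = 5P, so P = 343 and Q = 433.
Since buyers' out-of-pocket price is the market price minus the rebate, the effective demand curve becomes Qd = 1189 - 2P.
Clearing the new market: 1189 - 2P = 3P - 596, so P = 357 and Q = 475.
ΔQ = 475 − 433 = +42.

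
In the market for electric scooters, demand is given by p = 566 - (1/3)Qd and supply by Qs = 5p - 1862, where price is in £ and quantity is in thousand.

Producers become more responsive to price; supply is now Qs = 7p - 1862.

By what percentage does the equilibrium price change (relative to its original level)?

-20

Solve the original market: 1698 - 3p = 5p - 1862, hence p = 445 and Q = 363.
After the shift, demand is Qd = 1698 - 3p and supply is Qs = 7p - 1862.
Setting them equal: 1698 - 3p = 7p - 1862 → 3560 = 10p, so p = 356 and Q = 630.
%Δp = (356 − 445) / 445 × 100 = -20%.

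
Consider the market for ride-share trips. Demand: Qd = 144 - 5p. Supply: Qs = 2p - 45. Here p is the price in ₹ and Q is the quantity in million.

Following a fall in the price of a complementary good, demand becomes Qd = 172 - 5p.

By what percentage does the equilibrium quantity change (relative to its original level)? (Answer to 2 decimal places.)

Solve the original market: 144 - 5p = 2p - 45, hence p = 27 and Q = 9.
With the change applied: demand Qd = 172 - 5p, supply Qs = 2p - 45.
Equate the new curves: 172 - 5p = 2p - 45, giving 217 = 7p, p = 31, Q = 17.
%ΔQ = (17 − 9) / 9 × 100 = +88.89%.

+88.89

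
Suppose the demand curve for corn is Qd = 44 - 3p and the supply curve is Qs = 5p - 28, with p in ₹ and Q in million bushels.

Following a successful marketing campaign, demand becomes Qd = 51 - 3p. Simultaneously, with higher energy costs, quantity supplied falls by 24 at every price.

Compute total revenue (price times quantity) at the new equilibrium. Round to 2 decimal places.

159.33

Before the shock: 44 - 3p = 5p - 28 ⇒ 72 = 8p ⇒ p = 9, Q = 17.
With the change applied: demand Qd = 51 - 3p, supply Qs = 5p - 52.
Clearing the new market: 51 - 3p = 5p - 52, so p = 12.875 and Q = 12.375.
New expenditure = 12.875 × 12.375 = 159.33.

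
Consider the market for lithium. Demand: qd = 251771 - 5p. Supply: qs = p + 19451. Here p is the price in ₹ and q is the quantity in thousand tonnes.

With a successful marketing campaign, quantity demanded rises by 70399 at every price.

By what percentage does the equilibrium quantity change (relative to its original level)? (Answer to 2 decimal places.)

+20.17

Original equilibrium: 251771 - 5p = p + 19451 gives 232320 = 6p, so p = 38720 and q = 58171.
The shock moves the curves to qd = 322170 - 5p and qs = p + 19451.
Setting them equal: 322170 - 5p = p + 19451 → 302719 = 6p, so p = 302719/6 ≈ 50453.1667 and q = 419425/6 ≈ 69904.1667.
%Δq = (69904.1667 − 58171) / 58171 × 100 = +20.17%.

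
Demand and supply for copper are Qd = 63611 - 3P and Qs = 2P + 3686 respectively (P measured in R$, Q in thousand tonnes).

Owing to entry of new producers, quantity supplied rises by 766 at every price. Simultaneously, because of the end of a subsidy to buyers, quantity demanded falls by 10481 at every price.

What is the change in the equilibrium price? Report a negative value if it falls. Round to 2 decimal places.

-2249.40

Original equilibrium: 63611 - 3P = 2P + 3686 gives 59925 = 5P, so P = 11985 and Q = 27656.
The shock moves the curves to Qd = 53130 - 3P and Qs = 2P + 4452.
Equate the new curves: 53130 - 3P = 2P + 4452, giving 48678 = 5P, P = 9735.6, Q = 23923.2.
ΔP = 9735.6 − 11985 = -2249.40.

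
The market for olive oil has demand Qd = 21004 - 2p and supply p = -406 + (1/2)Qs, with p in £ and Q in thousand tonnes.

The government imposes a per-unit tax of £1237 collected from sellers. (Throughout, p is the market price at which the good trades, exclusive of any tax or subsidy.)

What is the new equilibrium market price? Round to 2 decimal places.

5666.50

Solve the original market: 21004 - 2p = 2p + 812, hence p = 5048 and Q = 10908.
Since sellers keep the price net of the tax, the effective supply curve becomes Qs = 2p - 1662.
New equilibrium: 21004 - 2p = 2p - 1662 ⇒ 22666 = 4p ⇒ p = 5666.5, Q = 9671.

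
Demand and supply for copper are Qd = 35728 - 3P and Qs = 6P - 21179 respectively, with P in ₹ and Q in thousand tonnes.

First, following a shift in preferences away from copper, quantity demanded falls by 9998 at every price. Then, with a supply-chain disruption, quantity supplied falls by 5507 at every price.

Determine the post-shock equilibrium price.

Initially, 35728 - 3P = 6P - 21179, so 56907 = 9P and P = 6323, Q = 16759.
With the change applied: demand Qd = 25730 - 3P, supply Qs = 6P - 26686.
Equate the new curves: 25730 - 3P = 6P - 26686, giving 52416 = 9P, P = 5824, Q = 8258.

5824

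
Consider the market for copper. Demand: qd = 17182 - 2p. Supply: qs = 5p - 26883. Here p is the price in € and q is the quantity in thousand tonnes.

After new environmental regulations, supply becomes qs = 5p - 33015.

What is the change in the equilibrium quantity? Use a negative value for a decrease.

Before the shock: 17182 - 2p = 5p - 26883 ⇒ 44065 = 7p ⇒ p = 6295, q = 4592.
After the shift, demand is qd = 17182 - 2p and supply is qs = 5p - 33015.
Setting them equal: 17182 - 2p = 5p - 33015 → 50197 = 7p, so p = 7171 and q = 2840.
Δq = 2840 − 4592 = -1752.

-1752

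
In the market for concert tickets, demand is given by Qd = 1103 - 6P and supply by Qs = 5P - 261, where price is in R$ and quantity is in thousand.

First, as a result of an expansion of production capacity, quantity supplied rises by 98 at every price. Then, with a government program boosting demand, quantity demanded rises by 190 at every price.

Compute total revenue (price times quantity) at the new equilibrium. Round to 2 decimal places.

66025.39

Original equilibrium: 1103 - 6P = 5P - 261 gives 1364 = 11P, so P = 124 and Q = 359.
After the shift, demand is Qd = 1293 - 6P and supply is Qs = 5P - 163.
New equilibrium: 1293 - 6P = 5P - 163 ⇒ 1456 = 11P ⇒ P = 1456/11 ≈ 132.3636, Q = 5487/11 ≈ 498.8182.
New expenditure = 132.3636 × 498.8182 = 66025.39.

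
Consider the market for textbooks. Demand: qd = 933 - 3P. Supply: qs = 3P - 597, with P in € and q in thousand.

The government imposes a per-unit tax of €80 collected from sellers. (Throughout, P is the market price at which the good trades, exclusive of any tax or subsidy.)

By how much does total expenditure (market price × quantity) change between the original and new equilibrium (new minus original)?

-28680

Before the shock: 933 - 3P = 3P - 597 ⇒ 1530 = 6P ⇒ P = 255, q = 168.
Since sellers keep the price net of the tax, the effective supply curve becomes qs = 3P - 837.
Clearing the new market: 933 - 3P = 3P - 837, so P = 295 and q = 48.
Expenditure moves from 255×168 = 42840 to 295×48 = 14160; change = -28680.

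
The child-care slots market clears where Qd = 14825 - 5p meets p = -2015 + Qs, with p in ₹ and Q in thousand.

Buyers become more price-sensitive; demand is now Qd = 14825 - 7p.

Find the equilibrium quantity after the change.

Solve the original market: 14825 - 5p = p + 2015, hence p = 2135 and Q = 4150.
With the change applied: demand Qd = 14825 - 7p, supply Qs = p + 2015.
New equilibrium: 14825 - 7p = p + 2015 ⇒ 12810 = 8p ⇒ p = 1601.25, Q = 3616.25.

3616.25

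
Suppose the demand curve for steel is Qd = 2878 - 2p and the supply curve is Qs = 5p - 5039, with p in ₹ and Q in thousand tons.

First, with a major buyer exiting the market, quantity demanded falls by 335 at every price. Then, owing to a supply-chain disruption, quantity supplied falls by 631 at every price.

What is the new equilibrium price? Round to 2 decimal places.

Initially, 2878 - 2p = 5p - 5039, so 7917 = 7p and p = 1131, Q = 616.
The shock moves the curves to Qd = 2543 - 2p and Qs = 5p - 5670.
Setting them equal: 2543 - 2p = 5p - 5670 → 8213 = 7p, so p = 8213/7 ≈ 1173.2857 and Q = 1375/7 ≈ 196.4286.

1173.29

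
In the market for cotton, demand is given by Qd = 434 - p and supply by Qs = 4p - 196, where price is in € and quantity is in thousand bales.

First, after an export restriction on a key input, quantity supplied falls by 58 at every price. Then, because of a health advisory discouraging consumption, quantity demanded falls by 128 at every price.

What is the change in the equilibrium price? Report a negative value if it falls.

-14

Before the shock: 434 - p = 4p - 196 ⇒ 630 = 5p ⇒ p = 126, Q = 308.
The new curves are Qd = 306 - p (demand) and Qs = 4p - 254 (supply).
New equilibrium: 306 - p = 4p - 254 ⇒ 560 = 5p ⇒ p = 112, Q = 194.
Δp = 112 − 126 = -14.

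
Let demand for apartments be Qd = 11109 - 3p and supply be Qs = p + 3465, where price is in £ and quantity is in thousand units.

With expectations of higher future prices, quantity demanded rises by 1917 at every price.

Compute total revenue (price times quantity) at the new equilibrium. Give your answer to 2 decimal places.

Initially, 11109 - 3p = p + 3465, so 7644 = 4p and p = 1911, Q = 5376.
With the change applied: demand Qd = 13026 - 3p, supply Qs = p + 3465.
New equilibrium: 13026 - 3p = p + 3465 ⇒ 9561 = 4p ⇒ p = 2390.25, Q = 5855.25.
New expenditure = 2390.25 × 5855.25 = 13995511.31.

13995511.31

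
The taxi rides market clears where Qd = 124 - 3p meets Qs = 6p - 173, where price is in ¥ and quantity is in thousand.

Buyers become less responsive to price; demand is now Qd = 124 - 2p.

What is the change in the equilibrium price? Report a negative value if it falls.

+4.125

Solve the original market: 124 - 3p = 6p - 173, hence p = 33 and Q = 25.
After the shift, demand is Qd = 124 - 2p and supply is Qs = 6p - 173.
New equilibrium: 124 - 2p = 6p - 173 ⇒ 297 = 8p ⇒ p = 37.125, Q = 49.75.
Δp = 37.125 − 33 = +4.125.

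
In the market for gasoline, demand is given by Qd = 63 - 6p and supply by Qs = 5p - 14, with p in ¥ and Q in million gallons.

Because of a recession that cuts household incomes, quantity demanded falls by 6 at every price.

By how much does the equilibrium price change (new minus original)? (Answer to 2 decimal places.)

Initially, 63 - 6p = 5p - 14, so 77 = 11p and p = 7, Q = 21.
After the shift, demand is Qd = 57 - 6p and supply is Qs = 5p - 14.
New equilibrium: 57 - 6p = 5p - 14 ⇒ 71 = 11p ⇒ p = 71/11 ≈ 6.4545, Q = 201/11 ≈ 18.2727.
Δp = 6.4545 − 7 = -0.55.

-0.55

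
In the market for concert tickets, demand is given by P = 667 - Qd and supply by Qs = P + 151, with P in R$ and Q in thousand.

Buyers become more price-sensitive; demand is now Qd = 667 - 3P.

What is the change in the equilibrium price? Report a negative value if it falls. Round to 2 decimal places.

-129.00

Solve the original market: 667 - P = P + 151, hence P = 258 and Q = 409.
After the shift, demand is Qd = 667 - 3P and supply is Qs = P + 151.
Setting them equal: 667 - 3P = P + 151 → 516 = 4P, so P = 129 and Q = 280.
ΔP = 129 − 258 = -129.00.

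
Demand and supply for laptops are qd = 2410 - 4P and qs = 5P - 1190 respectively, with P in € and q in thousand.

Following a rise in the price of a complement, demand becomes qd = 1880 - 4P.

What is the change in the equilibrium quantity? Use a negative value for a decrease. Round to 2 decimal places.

-294.44

Initially, 2410 - 4P = 5P - 1190, so 3600 = 9P and P = 400, q = 810.
After the shift, demand is qd = 1880 - 4P and supply is qs = 5P - 1190.
Setting them equal: 1880 - 4P = 5P - 1190 → 3070 = 9P, so P = 3070/9 ≈ 341.1111 and q = 4640/9 ≈ 515.5556.
Δq = 515.5556 − 810 = -294.44.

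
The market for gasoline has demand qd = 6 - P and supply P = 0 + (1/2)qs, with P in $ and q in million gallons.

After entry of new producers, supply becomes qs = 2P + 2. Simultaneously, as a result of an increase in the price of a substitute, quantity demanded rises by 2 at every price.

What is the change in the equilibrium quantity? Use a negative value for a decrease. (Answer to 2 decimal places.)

Before the shock: 6 - P = 2P ⇒ 6 = 3P ⇒ P = 2, q = 4.
With the change applied: demand qd = 8 - P, supply qs = 2P + 2.
Equate the new curves: 8 - P = 2P + 2, giving 6 = 3P, P = 2, q = 6.
Δq = 6 − 4 = +2.00.

+2.00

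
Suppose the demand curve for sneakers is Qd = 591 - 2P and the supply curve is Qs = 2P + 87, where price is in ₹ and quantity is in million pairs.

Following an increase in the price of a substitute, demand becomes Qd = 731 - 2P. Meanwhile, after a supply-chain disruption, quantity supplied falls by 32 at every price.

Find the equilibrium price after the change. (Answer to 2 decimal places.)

Initially, 591 - 2P = 2P + 87, so 504 = 4P and P = 126, Q = 339.
After the shift, demand is Qd = 731 - 2P and supply is Qs = 2P + 55.
Clearing the new market: 731 - 2P = 2P + 55, so P = 169 and Q = 393.

169.00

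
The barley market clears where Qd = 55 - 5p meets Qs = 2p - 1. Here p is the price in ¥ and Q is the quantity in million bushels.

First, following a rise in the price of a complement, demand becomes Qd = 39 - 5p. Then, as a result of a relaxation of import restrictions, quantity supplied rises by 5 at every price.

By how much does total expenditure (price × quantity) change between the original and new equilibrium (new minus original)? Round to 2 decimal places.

Solve the original market: 55 - 5p = 2p - 1, hence p = 8 and Q = 15.
The shock moves the curves to Qd = 39 - 5p and Qs = 2p + 4.
Equate the new curves: 39 - 5p = 2p + 4, giving 35 = 7p, p = 5, Q = 14.
Expenditure moves from 8×15 = 120 to 5×14 = 70; change = -50.00.

-50.00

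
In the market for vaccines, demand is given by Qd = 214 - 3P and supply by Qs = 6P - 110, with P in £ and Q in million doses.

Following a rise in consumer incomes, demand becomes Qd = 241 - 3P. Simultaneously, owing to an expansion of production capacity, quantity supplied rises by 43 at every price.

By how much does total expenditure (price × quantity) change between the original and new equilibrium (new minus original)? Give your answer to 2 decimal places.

Initially, 214 - 3P = 6P - 110, so 324 = 9P and P = 36, Q = 106.
After the shift, demand is Qd = 241 - 3P and supply is Qs = 6P - 67.
Equate the new curves: 241 - 3P = 6P - 67, giving 308 = 9P, P = 308/9 ≈ 34.2222, Q = 415/3 ≈ 138.3333.
Expenditure moves from 36×106 = 3816 to 34.2222×138.3333 = 4734.0741; change = +918.07.

+918.07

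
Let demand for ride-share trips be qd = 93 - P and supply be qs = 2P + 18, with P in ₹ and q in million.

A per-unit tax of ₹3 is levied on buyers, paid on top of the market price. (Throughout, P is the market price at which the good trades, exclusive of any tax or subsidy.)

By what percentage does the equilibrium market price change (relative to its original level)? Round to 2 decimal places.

-4.00

Initially, 93 - P = 2P + 18, so 75 = 3P and P = 25, q = 68.
Since buyers pay the price plus the tax, the effective demand curve becomes qd = 90 - P.
Setting them equal: 90 - P = 2P + 18 → 72 = 3P, so P = 24 and q = 66.
%ΔP = (24 − 25) / 25 × 100 = -4.00%.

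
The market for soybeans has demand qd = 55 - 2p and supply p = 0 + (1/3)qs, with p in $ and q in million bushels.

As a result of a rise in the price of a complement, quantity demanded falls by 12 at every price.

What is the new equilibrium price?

8.6

Solve the original market: 55 - 2p = 3p, hence p = 11 and q = 33.
The shock moves the curves to qd = 43 - 2p and qs = 3p.
Clearing the new market: 43 - 2p = 3p, so p = 8.6 and q = 25.8.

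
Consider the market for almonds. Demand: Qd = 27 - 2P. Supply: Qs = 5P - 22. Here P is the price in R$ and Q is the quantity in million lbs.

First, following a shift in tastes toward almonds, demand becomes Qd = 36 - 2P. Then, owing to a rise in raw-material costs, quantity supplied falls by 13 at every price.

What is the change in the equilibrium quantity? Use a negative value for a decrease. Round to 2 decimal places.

Before the shock: 27 - 2P = 5P - 22 ⇒ 49 = 7P ⇒ P = 7, Q = 13.
With the change applied: demand Qd = 36 - 2P, supply Qs = 5P - 35.
Equate the new curves: 36 - 2P = 5P - 35, giving 71 = 7P, P = 71/7 ≈ 10.1429, Q = 110/7 ≈ 15.7143.
ΔQ = 15.7143 − 13 = +2.71.

+2.71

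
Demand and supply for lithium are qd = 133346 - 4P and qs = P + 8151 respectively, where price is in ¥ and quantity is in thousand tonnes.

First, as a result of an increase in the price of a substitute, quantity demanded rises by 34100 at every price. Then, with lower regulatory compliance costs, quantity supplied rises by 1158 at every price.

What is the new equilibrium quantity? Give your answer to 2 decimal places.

40936.40

Before the shock: 133346 - 4P = P + 8151 ⇒ 125195 = 5P ⇒ P = 25039, q = 33190.
The new curves are qd = 167446 - 4P (demand) and qs = P + 9309 (supply).
Equate the new curves: 167446 - 4P = P + 9309, giving 158137 = 5P, P = 31627.4, q = 40936.4.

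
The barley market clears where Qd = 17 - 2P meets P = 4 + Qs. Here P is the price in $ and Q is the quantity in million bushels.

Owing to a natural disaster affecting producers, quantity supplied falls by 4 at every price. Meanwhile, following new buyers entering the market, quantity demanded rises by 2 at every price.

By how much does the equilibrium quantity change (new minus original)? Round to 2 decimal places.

Solve the original market: 17 - 2P = P - 4, hence P = 7 and Q = 3.
With the change applied: demand Qd = 19 - 2P, supply Qs = P - 8.
Setting them equal: 19 - 2P = P - 8 → 27 = 3P, so P = 9 and Q = 1.
ΔQ = 1 − 3 = -2.00.

-2.00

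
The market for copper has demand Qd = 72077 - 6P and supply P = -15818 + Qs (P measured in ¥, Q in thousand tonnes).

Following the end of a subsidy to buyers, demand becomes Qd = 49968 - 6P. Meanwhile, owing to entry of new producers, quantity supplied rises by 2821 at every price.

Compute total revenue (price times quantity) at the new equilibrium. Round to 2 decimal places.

Solve the original market: 72077 - 6P = P + 15818, hence P = 8037 and Q = 23855.
After the shift, demand is Qd = 49968 - 6P and supply is Qs = P + 18639.
New equilibrium: 49968 - 6P = P + 18639 ⇒ 31329 = 7P ⇒ P = 31329/7 ≈ 4475.5714, Q = 161802/7 ≈ 23114.5714.
New expenditure = 4475.5714 × 23114.5714 = 103450915.47.

103450915.47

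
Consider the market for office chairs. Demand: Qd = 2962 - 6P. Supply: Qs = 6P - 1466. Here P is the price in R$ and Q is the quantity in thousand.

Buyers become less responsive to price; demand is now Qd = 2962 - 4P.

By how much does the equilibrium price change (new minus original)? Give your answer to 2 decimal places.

Original equilibrium: 2962 - 6P = 6P - 1466 gives 4428 = 12P, so P = 369 and Q = 748.
The new curves are Qd = 2962 - 4P (demand) and Qs = 6P - 1466 (supply).
New equilibrium: 2962 - 4P = 6P - 1466 ⇒ 4428 = 10P ⇒ P = 442.8, Q = 1190.8.
ΔP = 442.8 − 369 = +73.80.

+73.80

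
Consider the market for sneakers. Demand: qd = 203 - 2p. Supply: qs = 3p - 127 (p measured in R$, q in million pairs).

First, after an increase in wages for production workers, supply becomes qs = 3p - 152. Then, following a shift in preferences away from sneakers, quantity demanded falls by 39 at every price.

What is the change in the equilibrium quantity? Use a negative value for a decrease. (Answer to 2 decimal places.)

Before the shock: 203 - 2p = 3p - 127 ⇒ 330 = 5p ⇒ p = 66, q = 71.
The shock moves the curves to qd = 164 - 2p and qs = 3p - 152.
New equilibrium: 164 - 2p = 3p - 152 ⇒ 316 = 5p ⇒ p = 63.2, q = 37.6.
Δq = 37.6 − 71 = -33.40.

-33.40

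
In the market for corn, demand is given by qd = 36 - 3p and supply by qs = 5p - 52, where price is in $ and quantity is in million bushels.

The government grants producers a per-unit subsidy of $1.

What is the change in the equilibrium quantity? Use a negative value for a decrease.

Before the shock: 36 - 3p = 5p - 52 ⇒ 88 = 8p ⇒ p = 11, q = 3.
Since sellers receive the price plus the subsidy, the effective supply curve becomes qs = 5p - 47.
Clearing the new market: 36 - 3p = 5p - 47, so p = 10.375 and q = 4.875.
Δq = 4.875 − 3 = +1.875.

+1.875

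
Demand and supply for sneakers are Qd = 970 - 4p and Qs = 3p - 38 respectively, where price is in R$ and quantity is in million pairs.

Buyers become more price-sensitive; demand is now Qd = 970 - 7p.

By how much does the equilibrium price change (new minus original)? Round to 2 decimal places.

Solve the original market: 970 - 4p = 3p - 38, hence p = 144 and Q = 394.
The new curves are Qd = 970 - 7p (demand) and Qs = 3p - 38 (supply).
Equate the new curves: 970 - 7p = 3p - 38, giving 1008 = 10p, p = 100.8, Q = 264.4.
Δp = 100.8 − 144 = -43.20.

-43.20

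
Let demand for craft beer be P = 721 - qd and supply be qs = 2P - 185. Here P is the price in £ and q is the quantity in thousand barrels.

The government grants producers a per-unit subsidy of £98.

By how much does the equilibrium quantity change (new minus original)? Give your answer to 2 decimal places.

Solve the original market: 721 - P = 2P - 185, hence P = 302 and q = 419.
Since sellers receive the price plus the subsidy, the effective supply curve becomes qs = 2P + 11.
New equilibrium: 721 - P = 2P + 11 ⇒ 710 = 3P ⇒ P = 710/3 ≈ 236.6667, q = 1453/3 ≈ 484.3333.
Δq = 484.3333 − 419 = +65.33.

+65.33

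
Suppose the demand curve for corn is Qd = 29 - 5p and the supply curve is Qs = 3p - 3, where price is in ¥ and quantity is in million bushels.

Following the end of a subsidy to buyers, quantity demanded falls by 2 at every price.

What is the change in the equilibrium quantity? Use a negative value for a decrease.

Solve the original market: 29 - 5p = 3p - 3, hence p = 4 and Q = 9.
After the shift, demand is Qd = 27 - 5p and supply is Qs = 3p - 3.
Equate the new curves: 27 - 5p = 3p - 3, giving 30 = 8p, p = 3.75, Q = 8.25.
ΔQ = 8.25 − 9 = -0.75.

-0.75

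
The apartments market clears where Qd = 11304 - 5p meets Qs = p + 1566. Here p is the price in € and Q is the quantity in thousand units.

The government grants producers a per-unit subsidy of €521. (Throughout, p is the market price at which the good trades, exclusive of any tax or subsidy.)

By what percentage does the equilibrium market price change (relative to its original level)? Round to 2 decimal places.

-5.35

Solve the original market: 11304 - 5p = p + 1566, hence p = 1623 and Q = 3189.
Since sellers receive the price plus the subsidy, the effective supply curve becomes Qs = p + 2087.
Equate the new curves: 11304 - 5p = p + 2087, giving 9217 = 6p, p = 9217/6 ≈ 1536.1667, Q = 21739/6 ≈ 3623.1667.
%Δp = (1536.1667 − 1623) / 1623 × 100 = -5.35%.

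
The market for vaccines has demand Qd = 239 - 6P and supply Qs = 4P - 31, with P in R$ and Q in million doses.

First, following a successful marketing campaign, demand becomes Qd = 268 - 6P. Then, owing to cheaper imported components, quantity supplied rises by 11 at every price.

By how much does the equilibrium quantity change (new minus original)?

+18.2

Solve the original market: 239 - 6P = 4P - 31, hence P = 27 and Q = 77.
The new curves are Qd = 268 - 6P (demand) and Qs = 4P - 20 (supply).
Equate the new curves: 268 - 6P = 4P - 20, giving 288 = 10P, P = 28.8, Q = 95.2.
ΔQ = 95.2 − 77 = +18.2.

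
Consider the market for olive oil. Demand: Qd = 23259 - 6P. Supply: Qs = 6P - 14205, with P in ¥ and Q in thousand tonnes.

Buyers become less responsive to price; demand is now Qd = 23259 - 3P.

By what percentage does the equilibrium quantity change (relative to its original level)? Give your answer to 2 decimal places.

Initially, 23259 - 6P = 6P - 14205, so 37464 = 12P and P = 3122, Q = 4527.
With the change applied: demand Qd = 23259 - 3P, supply Qs = 6P - 14205.
Equate the new curves: 23259 - 3P = 6P - 14205, giving 37464 = 9P, P = 12488/3 ≈ 4162.6667, Q = 10771.
%ΔQ = (10771 − 4527) / 4527 × 100 = +137.93%.

+137.93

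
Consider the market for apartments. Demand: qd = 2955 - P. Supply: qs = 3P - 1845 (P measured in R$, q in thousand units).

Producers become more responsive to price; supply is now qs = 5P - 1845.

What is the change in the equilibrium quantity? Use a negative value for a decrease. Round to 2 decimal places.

+400.00

Initially, 2955 - P = 3P - 1845, so 4800 = 4P and P = 1200, q = 1755.
After the shift, demand is qd = 2955 - P and supply is qs = 5P - 1845.
Clearing the new market: 2955 - P = 5P - 1845, so P = 800 and q = 2155.
Δq = 2155 − 1755 = +400.00.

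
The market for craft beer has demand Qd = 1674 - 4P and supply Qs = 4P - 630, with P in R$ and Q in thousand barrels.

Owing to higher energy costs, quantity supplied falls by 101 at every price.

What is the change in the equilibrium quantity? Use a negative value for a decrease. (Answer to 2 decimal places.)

-50.50

Solve the original market: 1674 - 4P = 4P - 630, hence P = 288 and Q = 522.
The shock moves the curves to Qd = 1674 - 4P and Qs = 4P - 731.
New equilibrium: 1674 - 4P = 4P - 731 ⇒ 2405 = 8P ⇒ P = 300.625, Q = 471.5.
ΔQ = 471.5 − 522 = -50.50.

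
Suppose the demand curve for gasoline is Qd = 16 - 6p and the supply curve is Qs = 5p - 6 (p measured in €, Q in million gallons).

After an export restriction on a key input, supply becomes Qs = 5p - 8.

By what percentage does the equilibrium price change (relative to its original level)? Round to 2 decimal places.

+9.09

Original equilibrium: 16 - 6p = 5p - 6 gives 22 = 11p, so p = 2 and Q = 4.
After the shift, demand is Qd = 16 - 6p and supply is Qs = 5p - 8.
Equate the new curves: 16 - 6p = 5p - 8, giving 24 = 11p, p = 24/11 ≈ 2.1818, Q = 32/11 ≈ 2.9091.
%Δp = (2.1818 − 2) / 2 × 100 = +9.09%.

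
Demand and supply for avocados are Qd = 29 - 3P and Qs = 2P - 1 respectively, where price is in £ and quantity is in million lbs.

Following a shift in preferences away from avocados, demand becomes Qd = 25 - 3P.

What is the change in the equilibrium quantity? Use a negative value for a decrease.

-1.6

Initially, 29 - 3P = 2P - 1, so 30 = 5P and P = 6, Q = 11.
With the change applied: demand Qd = 25 - 3P, supply Qs = 2P - 1.
Clearing the new market: 25 - 3P = 2P - 1, so P = 5.2 and Q = 9.4.
ΔQ = 9.4 − 11 = -1.6.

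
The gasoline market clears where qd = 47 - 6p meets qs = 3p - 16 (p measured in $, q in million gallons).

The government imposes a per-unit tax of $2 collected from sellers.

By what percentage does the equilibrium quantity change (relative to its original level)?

Before the shock: 47 - 6p = 3p - 16 ⇒ 63 = 9p ⇒ p = 7, q = 5.
Since sellers keep the price net of the tax, the effective supply curve becomes qs = 3p - 22.
Setting them equal: 47 - 6p = 3p - 22 → 69 = 9p, so p = 23/3 ≈ 7.6667 and q = 1.
%Δq = (1 − 5) / 5 × 100 = -80%.

-80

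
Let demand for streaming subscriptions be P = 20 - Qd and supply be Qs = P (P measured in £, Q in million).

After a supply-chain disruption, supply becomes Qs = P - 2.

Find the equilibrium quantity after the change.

Initially, 20 - P = P, so 20 = 2P and P = 10, Q = 10.
With the change applied: demand Qd = 20 - P, supply Qs = P - 2.
Clearing the new market: 20 - P = P - 2, so P = 11 and Q = 9.

9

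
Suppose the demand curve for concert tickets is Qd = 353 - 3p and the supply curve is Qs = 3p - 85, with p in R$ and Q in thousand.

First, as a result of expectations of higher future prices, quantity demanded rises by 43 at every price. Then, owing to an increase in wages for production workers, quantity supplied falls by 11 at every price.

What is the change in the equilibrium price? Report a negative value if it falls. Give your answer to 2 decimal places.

+9.00

Initially, 353 - 3p = 3p - 85, so 438 = 6p and p = 73, Q = 134.
After the shift, demand is Qd = 396 - 3p and supply is Qs = 3p - 96.
Setting them equal: 396 - 3p = 3p - 96 → 492 = 6p, so p = 82 and Q = 150.
Δp = 82 − 73 = +9.00.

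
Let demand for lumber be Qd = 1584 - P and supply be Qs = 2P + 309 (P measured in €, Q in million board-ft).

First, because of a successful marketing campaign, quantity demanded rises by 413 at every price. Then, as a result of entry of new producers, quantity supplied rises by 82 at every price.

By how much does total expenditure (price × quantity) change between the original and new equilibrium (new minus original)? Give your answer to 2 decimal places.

Solve the original market: 1584 - P = 2P + 309, hence P = 425 and Q = 1159.
The new curves are Qd = 1997 - P (demand) and Qs = 2P + 391 (supply).
Clearing the new market: 1997 - P = 2P + 391, so P = 1606/3 ≈ 535.3333 and Q = 4385/3 ≈ 1461.6667.
Expenditure moves from 425×1159 = 492575 to 535.3333×1461.6667 = 782478.8889; change = +289903.89.

+289903.89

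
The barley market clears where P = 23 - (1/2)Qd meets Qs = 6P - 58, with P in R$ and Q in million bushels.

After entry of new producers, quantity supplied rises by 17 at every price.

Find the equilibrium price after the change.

10.875

Original equilibrium: 46 - 2P = 6P - 58 gives 104 = 8P, so P = 13 and Q = 20.
The shock moves the curves to Qd = 46 - 2P and Qs = 6P - 41.
Clearing the new market: 46 - 2P = 6P - 41, so P = 10.875 and Q = 24.25.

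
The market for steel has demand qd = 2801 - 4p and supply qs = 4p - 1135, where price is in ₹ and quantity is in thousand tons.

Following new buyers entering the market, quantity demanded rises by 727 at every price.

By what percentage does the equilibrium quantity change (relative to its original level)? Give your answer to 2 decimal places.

Solve the original market: 2801 - 4p = 4p - 1135, hence p = 492 and q = 833.
The shock moves the curves to qd = 3528 - 4p and qs = 4p - 1135.
Equate the new curves: 3528 - 4p = 4p - 1135, giving 4663 = 8p, p = 582.875, q = 1196.5.
%Δq = (1196.5 − 833) / 833 × 100 = +43.64%.

+43.64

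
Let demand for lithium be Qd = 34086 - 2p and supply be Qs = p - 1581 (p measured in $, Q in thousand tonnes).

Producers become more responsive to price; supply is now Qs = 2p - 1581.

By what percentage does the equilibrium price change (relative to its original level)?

Original equilibrium: 34086 - 2p = p - 1581 gives 35667 = 3p, so p = 11889 and Q = 10308.
The new curves are Qd = 34086 - 2p (demand) and Qs = 2p - 1581 (supply).
Equate the new curves: 34086 - 2p = 2p - 1581, giving 35667 = 4p, p = 8916.75, Q = 16252.5.
%Δp = (8916.75 − 11889) / 11889 × 100 = -25%.

-25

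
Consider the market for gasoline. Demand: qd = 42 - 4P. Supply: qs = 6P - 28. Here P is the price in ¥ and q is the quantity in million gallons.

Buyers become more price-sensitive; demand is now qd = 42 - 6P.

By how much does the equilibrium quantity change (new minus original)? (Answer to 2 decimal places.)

-7.00

Before the shock: 42 - 4P = 6P - 28 ⇒ 70 = 10P ⇒ P = 7, q = 14.
With the change applied: demand qd = 42 - 6P, supply qs = 6P - 28.
Clearing the new market: 42 - 6P = 6P - 28, so P = 35/6 ≈ 5.8333 and q = 7.
Δq = 7 − 14 = -7.00.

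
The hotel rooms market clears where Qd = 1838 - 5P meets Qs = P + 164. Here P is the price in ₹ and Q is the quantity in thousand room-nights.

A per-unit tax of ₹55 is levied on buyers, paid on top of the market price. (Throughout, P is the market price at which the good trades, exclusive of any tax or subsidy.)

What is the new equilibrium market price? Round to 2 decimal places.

Solve the original market: 1838 - 5P = P + 164, hence P = 279 and Q = 443.
Since buyers pay the price plus the tax, the effective demand curve becomes Qd = 1563 - 5P.
New equilibrium: 1563 - 5P = P + 164 ⇒ 1399 = 6P ⇒ P = 1399/6 ≈ 233.1667, Q = 2383/6 ≈ 397.1667.

233.17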